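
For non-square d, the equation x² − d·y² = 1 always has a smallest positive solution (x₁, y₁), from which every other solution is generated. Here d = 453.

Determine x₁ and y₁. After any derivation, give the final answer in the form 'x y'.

[21; 3,1,1,10,14,10,1,1,3,42] for √453; ℓ=10 ⇒ convergent index 9
k=0  a_k=21  p_k/q_k = 21/1
k=1  a_k=3  p_k/q_k = 64/3
…
k=4  a_k=10  p_k/q_k = 1575/74
k=5  a_k=14  p_k/q_k = 22199/1043
…
k=7  a_k=1  p_k/q_k = 245764/11547
k=8  a_k=1  p_k/q_k = 469329/22051
k=9  a_k=3  p_k/q_k = 1653751/77700
→ (1653751, 77700).  Check: 1653751²=2734892370001, 453·77700²=2734892370000, difference 1.

1653751 77700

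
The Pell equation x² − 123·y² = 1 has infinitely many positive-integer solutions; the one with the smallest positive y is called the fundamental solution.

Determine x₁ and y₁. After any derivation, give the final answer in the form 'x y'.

122 11

√123 → a₀=11, period (11,22); ℓ=2 even so k=1
k=0  a_k=11  p_k/q_k = 11/1
k=1  a_k=11  p_k/q_k = 122/11
(x₁, y₁) = (122, 11);  122² − 123·11² = 1 ✓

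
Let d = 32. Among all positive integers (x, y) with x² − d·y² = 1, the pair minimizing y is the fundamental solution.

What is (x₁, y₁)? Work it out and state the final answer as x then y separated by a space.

17 3

[5; 1,1,1,10] for √32; ℓ=4 ⇒ convergent index 3
step 0: (5, 1)  from 5·(1,0) + (0,1)
step 1: (6, 1)  from 1·(5,1) + (1,0)
step 2: (11, 2)  from 1·(6,1) + (5,1)
step 3: (17, 3)  from 1·(11,2) + (6,1)
(x₁, y₁) = (17, 3);  17² − 32·3² = 1 ✓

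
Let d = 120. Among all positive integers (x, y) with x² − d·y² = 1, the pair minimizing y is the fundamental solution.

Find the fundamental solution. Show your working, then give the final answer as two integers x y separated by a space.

11 1

d=120: √d = [10; 1,20] (ℓ=2, even), read p_1/q_1
k=0  a_k=10  p_k/q_k = 10/1
k=1  a_k=1  p_k/q_k = 11/1
fundamental: x₁=11, y₁=1  (since 121 − 120·1 = 1)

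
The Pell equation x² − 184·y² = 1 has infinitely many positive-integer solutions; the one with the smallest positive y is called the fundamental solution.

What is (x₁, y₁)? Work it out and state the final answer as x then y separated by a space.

24335 1794

√184 = [13; 1,1,3,2,1,2,1,2,3,1,1,26, …], period ℓ=12 (even) → k=11
i=0: a=13 ⇒ p=13, q=1
i=1: a=1 ⇒ p=14, q=1
i=2: a=1 ⇒ p=27, q=2
i=3: a=3 ⇒ p=95, q=7
i=4: a=2 ⇒ p=217, q=16
…
i=6: a=2 ⇒ p=841, q=62
…
i=9: a=3 ⇒ p=10594, q=781
i=10: a=1 ⇒ p=13741, q=1013
i=11: a=1 ⇒ p=24335, q=1794
→ (24335, 1794).  Check: 24335²=592192225, 184·1794²=592192224, difference 1.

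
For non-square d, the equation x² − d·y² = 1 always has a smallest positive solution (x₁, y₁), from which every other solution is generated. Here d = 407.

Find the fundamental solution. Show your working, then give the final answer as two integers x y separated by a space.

[20; 5,1,2,1,5,40] for √407; ℓ=6 ⇒ convergent index 5
step 0: (20, 1)  from 20·(1,0) + (0,1)
…
step 3: (343, 17)  from 2·(121,6) + (101,5)
step 4: (464, 23)  from 1·(343,17) + (121,6)
step 5: (2663, 132)  from 5·(464,23) + (343,17)
fundamental: x₁=2663, y₁=132  (since 7091569 − 407·17424 = 1)

2663 132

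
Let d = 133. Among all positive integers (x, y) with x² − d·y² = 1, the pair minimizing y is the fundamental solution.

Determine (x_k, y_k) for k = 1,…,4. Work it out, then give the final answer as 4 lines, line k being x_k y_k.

2588599 224460
13401689565601 1162073863080
69383200415647777399 6016286479789825380
359210566425477440164982401 31147506330593762303822160

√133 = [11; 1,1,7,5,1,…,1,1,22, …], period ℓ=16 (even) → k=15
step 0: (11, 1)  from 11·(1,0) + (0,1)
step 1: (12, 1)  from 1·(11,1) + (1,0)
…
step 5: (1061, 92)  from 1·(888,77) + (173,15)
…
step 9: (10979, 952)  from 1·(7969,691) + (3010,261)
step 10: (18948, 1643)  from 1·(10979,952) + (7969,691)
…
step 12: (168583, 14618)  from 5·(29927,2595) + (18948,1643)
…
step 14: (1378591, 119539)  from 1·(1210008,104921) + (168583,14618)
step 15: (2588599, 224460)  from 1·(1378591,119539) + (1210008,104921)
fundamental: x₁=2588599, y₁=224460  (since 6700844782801 − 133·50382291600 = 1)
(2588599+224460√133)^2 = 13401689565601 + 1162073863080√133
(2588599+224460√133)^3 = 69383200415647777399 + 6016286479789825380√133
(2588599+224460√133)^4 = 359210566425477440164982401 + 31147506330593762303822160√133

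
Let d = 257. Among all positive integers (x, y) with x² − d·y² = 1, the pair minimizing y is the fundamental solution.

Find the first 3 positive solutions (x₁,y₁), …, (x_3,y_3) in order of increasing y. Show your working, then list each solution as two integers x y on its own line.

d=257: √d = [16; 32] (ℓ=1, odd), read p_1/q_1
a_0=16:  p_0=16·1+0=16,  q_0=16·0+1=1
a_1=32:  p_1=32·16+1=513,  q_1=32·1+0=32
→ (513, 32).  Check: 513²=263169, 257·32²=263168, difference 1.
(x_2, y_2) = (513·513 + 257·32·32, 513·32 + 32·513) = (526337, 32832)
(x_3, y_3) = (513·526337 + 257·32·32832, 513·32832 + 32·526337) = (540021249, 33685600)

513 32
526337 32832
540021249 33685600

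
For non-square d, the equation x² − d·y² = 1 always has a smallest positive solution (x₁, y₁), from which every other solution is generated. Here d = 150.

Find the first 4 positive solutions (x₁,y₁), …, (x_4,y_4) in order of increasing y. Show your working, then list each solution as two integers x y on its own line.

d=150: √d = [12; 4,24] (ℓ=2, even), read p_1/q_1
step 0: (12, 1)  from 12·(1,0) + (0,1)
step 1: (49, 4)  from 4·(12,1) + (1,0)
→ (49, 4).  Check: 49²=2401, 150·4²=2400, difference 1.
(x_2, y_2) = (49·49 + 150·4·4, 49·4 + 4·49) = (4801, 392)
(x_3, y_3) = (49·4801 + 150·4·392, 49·392 + 4·4801) = (470449, 38412)
(x_4, y_4) = (49·470449 + 150·4·38412, 49·38412 + 4·470449) = (46099201, 3763984)

49 4
4801 392
470449 38412
46099201 3763984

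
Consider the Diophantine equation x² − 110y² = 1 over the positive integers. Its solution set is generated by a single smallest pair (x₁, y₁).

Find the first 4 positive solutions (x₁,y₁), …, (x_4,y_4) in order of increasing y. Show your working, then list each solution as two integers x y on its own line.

21 2
881 84
36981 3526
1552321 148008

[10; 2,20] for √110; ℓ=2 ⇒ convergent index 1
k=0  a_k=10  p_k/q_k = 10/1
k=1  a_k=2  p_k/q_k = 21/2
(x₁, y₁) = (21, 2);  21² − 110·2² = 1 ✓
(x_2, y_2) = (21·21 + 110·2·2, 21·2 + 2·21) = (881, 84)
(x_3, y_3) = (21·881 + 110·2·84, 21·84 + 2·881) = (36981, 3526)
(x_4, y_4) = (21·36981 + 110·2·3526, 21·3526 + 2·36981) = (1552321, 148008)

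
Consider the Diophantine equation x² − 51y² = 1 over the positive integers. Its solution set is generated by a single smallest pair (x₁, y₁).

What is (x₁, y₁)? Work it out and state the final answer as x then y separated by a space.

[7; 7,14] for √51; ℓ=2 ⇒ convergent index 1
i=0: a=7 ⇒ p=7, q=1
i=1: a=7 ⇒ p=50, q=7
fundamental: x₁=50, y₁=7  (since 2500 − 51·49 = 1)

50 7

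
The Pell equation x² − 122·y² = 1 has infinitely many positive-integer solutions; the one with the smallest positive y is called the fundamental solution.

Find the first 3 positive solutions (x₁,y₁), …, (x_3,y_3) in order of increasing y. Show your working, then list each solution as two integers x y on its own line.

243 22
118097 10692
57394899 5196290

√122 = [11; 22, …], period ℓ=1 (odd) → k=1
step 0: (11, 1)  from 11·(1,0) + (0,1)
step 1: (243, 22)  from 22·(11,1) + (1,0)
fundamental: x₁=243, y₁=22  (since 59049 − 122·484 = 1)
k=2:  x_2 = 243·243+122·22·22 = 118097,  y_2 = 243·22+22·243 = 10692
k=3:  x_3 = 243·118097+122·22·10692 = 57394899,  y_3 = 243·10692+22·118097 = 5196290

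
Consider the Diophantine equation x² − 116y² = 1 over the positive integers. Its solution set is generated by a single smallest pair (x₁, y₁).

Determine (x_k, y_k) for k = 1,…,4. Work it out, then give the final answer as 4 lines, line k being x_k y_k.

9801 910
192119201 17837820
3765920568201 349656946730
73819574785756801 6853975451963640

d=116: √d = [10; 1,3,2,1,4,1,2,3,1,20] (ℓ=10, even), read p_9/q_9
k=0  a_k=10  p_k/q_k = 10/1
…
k=2  a_k=3  p_k/q_k = 43/4
…
k=4  a_k=1  p_k/q_k = 140/13
…
k=6  a_k=1  p_k/q_k = 797/74
…
k=8  a_k=3  p_k/q_k = 7550/701
k=9  a_k=1  p_k/q_k = 9801/910
(x₁, y₁) = (9801, 910);  9801² − 116·910² = 1 ✓
n=2: (9801,910)∘(9801,910) = (9801·9801+116·910·910, 9801·910+910·9801) = (192119201,17837820)
n=3: (192119201,17837820)∘(9801,910) = (9801·192119201+116·910·17837820, 9801·17837820+910·192119201) = (3765920568201,349656946730)
n=4: (3765920568201,349656946730)∘(9801,910) = (9801·3765920568201+116·910·349656946730, 9801·349656946730+910·3765920568201) = (73819574785756801,6853975451963640)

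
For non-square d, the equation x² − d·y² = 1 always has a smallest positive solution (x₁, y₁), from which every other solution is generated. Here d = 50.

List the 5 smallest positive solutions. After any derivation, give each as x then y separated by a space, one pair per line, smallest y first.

99 14
19601 2772
3880899 548842
768398401 108667944
152139002499 21515704070

d=50: √d = [7; 14] (ℓ=1, odd), read p_1/q_1
k=0  a_k=7  p_k/q_k = 7/1
k=1  a_k=14  p_k/q_k = 99/14
→ (99, 14).  Check: 99²=9801, 50·14²=9800, difference 1.
k=2:  x_2 = 99·99+50·14·14 = 19601,  y_2 = 99·14+14·99 = 2772
k=3:  x_3 = 99·19601+50·14·2772 = 3880899,  y_3 = 99·2772+14·19601 = 548842
k=4:  x_4 = 99·3880899+50·14·548842 = 768398401,  y_4 = 99·548842+14·3880899 = 108667944
k=5:  x_5 = 99·768398401+50·14·108667944 = 152139002499,  y_5 = 99·108667944+14·768398401 = 21515704070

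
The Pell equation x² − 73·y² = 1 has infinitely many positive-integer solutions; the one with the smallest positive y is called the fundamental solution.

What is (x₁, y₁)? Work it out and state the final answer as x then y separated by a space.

2281249 267000

√73 → a₀=8, period (1,1,5,5,1,1,16); ℓ=7 odd so k=13
a_0=8:  p_0=8·1+0=8,  q_0=8·0+1=1
a_1=1:  p_1=1·8+1=9,  q_1=1·1+0=1
a_2=1:  p_2=1·9+8=17,  q_2=1·1+1=2
a_3=5:  p_3=5·17+9=94,  q_3=5·2+1=11
a_4=5:  p_4=5·94+17=487,  q_4=5·11+2=57
a_5=1:  p_5=1·487+94=581,  q_5=1·57+11=68
a_6=1:  p_6=1·581+487=1068,  q_6=1·68+57=125
a_7=16:  p_7=16·1068+581=17669,  q_7=16·125+68=2068
…
a_9=1:  p_9=1·18737+17669=36406,  q_9=1·2193+2068=4261
a_10=5:  p_10=5·36406+18737=200767,  q_10=5·4261+2193=23498
…
a_12=1:  p_12=1·1040241+200767=1241008,  q_12=1·121751+23498=145249
a_13=1:  p_13=1·1241008+1040241=2281249,  q_13=1·145249+121751=267000
fundamental: x₁=2281249, y₁=267000  (since 5204097000001 − 73·71289000000 = 1)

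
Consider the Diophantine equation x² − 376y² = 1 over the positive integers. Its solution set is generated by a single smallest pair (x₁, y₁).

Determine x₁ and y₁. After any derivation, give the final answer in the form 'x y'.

√376 = [19; 2,1,1,3,1,…,1,2,38, …], period ℓ=16 (even) → k=15
step 0: (19, 1)  from 19·(1,0) + (0,1)
…
step 5: (446, 23)  from 1·(349,18) + (97,5)
…
step 7: (2928, 151)  from 2·(1241,64) + (446,23)
step 8: (12953, 668)  from 4·(2928,151) + (1241,64)
…
step 10: (70621, 3642)  from 2·(28834,1487) + (12953,668)
step 11: (99455, 5129)  from 1·(70621,3642) + (28834,1487)
…
step 14: (837427, 43187)  from 1·(468441,24158) + (368986,19029)
step 15: (2143295, 110532)  from 2·(837427,43187) + (468441,24158)
→ (2143295, 110532).  Check: 2143295²=4593713457025, 376·110532²=4593713457024, difference 1.

2143295 110532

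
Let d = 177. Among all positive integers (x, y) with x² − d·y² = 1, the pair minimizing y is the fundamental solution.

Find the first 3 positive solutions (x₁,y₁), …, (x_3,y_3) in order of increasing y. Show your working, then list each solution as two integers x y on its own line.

62423 4692
7793261857 585777432
972957569736599 73131969270780

d=177: √d = [13; 3,3,2,8,2,3,3,26] (ℓ=8, even), read p_7/q_7
k=0  a_k=13  p_k/q_k = 13/1
k=1  a_k=3  p_k/q_k = 40/3
k=2  a_k=3  p_k/q_k = 133/10
k=3  a_k=2  p_k/q_k = 306/23
k=4  a_k=8  p_k/q_k = 2581/194
k=5  a_k=2  p_k/q_k = 5468/411
k=6  a_k=3  p_k/q_k = 18985/1427
k=7  a_k=3  p_k/q_k = 62423/4692
(x₁, y₁) = (62423, 4692);  62423² − 177·4692² = 1 ✓
k=2:  x_2 = 62423·62423+177·4692·4692 = 7793261857,  y_2 = 62423·4692+4692·62423 = 585777432
k=3:  x_3 = 62423·7793261857+177·4692·585777432 = 972957569736599,  y_3 = 62423·585777432+4692·7793261857 = 73131969270780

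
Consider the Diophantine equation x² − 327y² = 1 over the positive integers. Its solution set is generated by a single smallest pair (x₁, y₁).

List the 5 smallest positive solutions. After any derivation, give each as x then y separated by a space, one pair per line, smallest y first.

217 12
94177 5208
40872601 2260260
17738614657 980947632
7698517888537 425729012028

√327 = [18; 12,36, …], period ℓ=2 (even) → k=1
k=0  a_k=18  p_k/q_k = 18/1
k=1  a_k=12  p_k/q_k = 217/12
fundamental: x₁=217, y₁=12  (since 47089 − 327·144 = 1)
k=2:  x_2 = 217·217+327·12·12 = 94177,  y_2 = 217·12+12·217 = 5208
k=3:  x_3 = 217·94177+327·12·5208 = 40872601,  y_3 = 217·5208+12·94177 = 2260260
k=4:  x_4 = 217·40872601+327·12·2260260 = 17738614657,  y_4 = 217·2260260+12·40872601 = 980947632
k=5:  x_5 = 217·17738614657+327·12·980947632 = 7698517888537,  y_5 = 217·980947632+12·17738614657 = 425729012028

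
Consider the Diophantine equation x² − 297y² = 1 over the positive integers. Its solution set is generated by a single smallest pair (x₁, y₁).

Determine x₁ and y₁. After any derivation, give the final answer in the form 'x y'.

√297 = [17; 4,3,1,1,2,1,1,3,4,34, …], period ℓ=10 (even) → k=9
step 0: (17, 1)  from 17·(1,0) + (0,1)
…
step 2: (224, 13)  from 3·(69,4) + (17,1)
…
step 4: (517, 30)  from 1·(293,17) + (224,13)
step 5: (1327, 77)  from 2·(517,30) + (293,17)
…
step 7: (3171, 184)  from 1·(1844,107) + (1327,77)
step 8: (11357, 659)  from 3·(3171,184) + (1844,107)
step 9: (48599, 2820)  from 4·(11357,659) + (3171,184)
fundamental: x₁=48599, y₁=2820  (since 2361862801 − 297·7952400 = 1)

48599 2820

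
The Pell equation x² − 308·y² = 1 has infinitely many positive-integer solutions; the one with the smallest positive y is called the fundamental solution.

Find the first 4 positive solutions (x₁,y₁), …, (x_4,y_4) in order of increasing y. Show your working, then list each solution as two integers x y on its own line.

351 20
246401 14040
172973151 9856060
121426905601 6918940080

√308 → a₀=17, period (1,1,4,1,1,34); ℓ=6 even so k=5
step 0: (17, 1)  from 17·(1,0) + (0,1)
…
step 2: (35, 2)  from 1·(18,1) + (17,1)
…
step 4: (193, 11)  from 1·(158,9) + (35,2)
step 5: (351, 20)  from 1·(193,11) + (158,9)
→ (351, 20).  Check: 351²=123201, 308·20²=123200, difference 1.
k=2:  x_2 = 351·351+308·20·20 = 246401,  y_2 = 351·20+20·351 = 14040
k=3:  x_3 = 351·246401+308·20·14040 = 172973151,  y_3 = 351·14040+20·246401 = 9856060
k=4:  x_4 = 351·172973151+308·20·9856060 = 121426905601,  y_4 = 351·9856060+20·172973151 = 6918940080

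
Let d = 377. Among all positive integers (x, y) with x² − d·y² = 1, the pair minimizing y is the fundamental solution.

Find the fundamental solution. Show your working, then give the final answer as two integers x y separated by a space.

√377 → a₀=19, period (2,2,2,38); ℓ=4 even so k=3
a_0=19:  p_0=19·1+0=19,  q_0=19·0+1=1
a_1=2:  p_1=2·19+1=39,  q_1=2·1+0=2
a_2=2:  p_2=2·39+19=97,  q_2=2·2+1=5
a_3=2:  p_3=2·97+39=233,  q_3=2·5+2=12
(x₁, y₁) = (233, 12);  233² − 377·12² = 1 ✓

233 12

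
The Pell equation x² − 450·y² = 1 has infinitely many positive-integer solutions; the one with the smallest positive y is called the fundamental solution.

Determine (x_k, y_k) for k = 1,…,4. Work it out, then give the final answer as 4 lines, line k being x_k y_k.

19601 924
768398401 36222648
30122754096401 1420000245972
1180872205318713601 55666849606371696

√450 → a₀=21, period (4,1,2,4,2,1,4,42); ℓ=8 even so k=7
a_0=21:  p_0=21·1+0=21,  q_0=21·0+1=1
a_1=4:  p_1=4·21+1=85,  q_1=4·1+0=4
a_2=1:  p_2=1·85+21=106,  q_2=1·4+1=5
…
a_4=4:  p_4=4·297+106=1294,  q_4=4·14+5=61
a_5=2:  p_5=2·1294+297=2885,  q_5=2·61+14=136
a_6=1:  p_6=1·2885+1294=4179,  q_6=1·136+61=197
a_7=4:  p_7=4·4179+2885=19601,  q_7=4·197+136=924
→ (19601, 924).  Check: 19601²=384199201, 450·924²=384199200, difference 1.
k=2:  x_2 = 19601·19601+450·924·924 = 768398401,  y_2 = 19601·924+924·19601 = 36222648
k=3:  x_3 = 19601·768398401+450·924·36222648 = 30122754096401,  y_3 = 19601·36222648+924·768398401 = 1420000245972
k=4:  x_4 = 19601·30122754096401+450·924·1420000245972 = 1180872205318713601,  y_4 = 19601·1420000245972+924·30122754096401 = 55666849606371696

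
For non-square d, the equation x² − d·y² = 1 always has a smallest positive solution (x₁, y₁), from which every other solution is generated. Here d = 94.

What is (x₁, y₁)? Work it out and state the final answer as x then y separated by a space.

√94 → a₀=9, period (1,2,3,1,1,…,2,1,18); ℓ=16 even so k=15
k=0  a_k=9  p_k/q_k = 9/1
…
k=6  a_k=5  p_k/q_k = 1241/128
k=7  a_k=1  p_k/q_k = 1464/151
k=8  a_k=8  p_k/q_k = 12953/1336
…
k=11  a_k=1  p_k/q_k = 99455/10258
k=12  a_k=1  p_k/q_k = 184493/19029
k=13  a_k=3  p_k/q_k = 652934/67345
k=14  a_k=2  p_k/q_k = 1490361/153719
k=15  a_k=1  p_k/q_k = 2143295/221064
(x₁, y₁) = (2143295, 221064);  2143295² − 94·221064² = 1 ✓

2143295 221064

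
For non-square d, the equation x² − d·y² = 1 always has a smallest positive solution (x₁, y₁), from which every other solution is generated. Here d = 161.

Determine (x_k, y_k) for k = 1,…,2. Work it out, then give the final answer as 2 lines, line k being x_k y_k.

√161 → a₀=12, period (1,2,4,1,2,1,4,2,1,24); ℓ=10 even so k=9
i=0: a=12 ⇒ p=12, q=1
i=1: a=1 ⇒ p=13, q=1
i=2: a=2 ⇒ p=38, q=3
…
i=8: a=2 ⇒ p=8108, q=639
i=9: a=1 ⇒ p=11775, q=928
→ (11775, 928).  Check: 11775²=138650625, 161·928²=138650624, difference 1.
(11775+928√161)^2 = 277301249 + 21854400√161

11775 928
277301249 21854400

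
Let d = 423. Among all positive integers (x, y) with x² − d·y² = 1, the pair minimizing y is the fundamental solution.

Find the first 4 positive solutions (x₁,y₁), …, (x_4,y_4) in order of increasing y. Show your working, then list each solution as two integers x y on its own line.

4607 224
42448897 2063936
391124132351 19017106080
3603817713033217 175223613357184

√423 = [20; 1,1,3,4,3,1,1,40, …], period ℓ=8 (even) → k=7
i=0: a=20 ⇒ p=20, q=1
…
i=2: a=1 ⇒ p=41, q=2
…
i=6: a=1 ⇒ p=2612, q=127
i=7: a=1 ⇒ p=4607, q=224
→ (4607, 224).  Check: 4607²=21224449, 423·224²=21224448, difference 1.
k=2:  x_2 = 4607·4607+423·224·224 = 42448897,  y_2 = 4607·224+224·4607 = 2063936
k=3:  x_3 = 4607·42448897+423·224·2063936 = 391124132351,  y_3 = 4607·2063936+224·42448897 = 19017106080
k=4:  x_4 = 4607·391124132351+423·224·19017106080 = 3603817713033217,  y_4 = 4607·19017106080+224·391124132351 = 175223613357184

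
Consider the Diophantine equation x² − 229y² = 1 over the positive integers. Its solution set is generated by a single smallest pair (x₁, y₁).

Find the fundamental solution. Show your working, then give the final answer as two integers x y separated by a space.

5848201 386460

√229 → a₀=15, period (7,1,1,7,30); ℓ=5 odd so k=9
a_0=15:  p_0=15·1+0=15,  q_0=15·0+1=1
…
a_5=30:  p_5=30·1710+227=51527,  q_5=30·113+15=3405
a_6=7:  p_6=7·51527+1710=362399,  q_6=7·3405+113=23948
…
a_8=1:  p_8=1·413926+362399=776325,  q_8=1·27353+23948=51301
a_9=7:  p_9=7·776325+413926=5848201,  q_9=7·51301+27353=386460
fundamental: x₁=5848201, y₁=386460  (since 34201454936401 − 229·149351331600 = 1)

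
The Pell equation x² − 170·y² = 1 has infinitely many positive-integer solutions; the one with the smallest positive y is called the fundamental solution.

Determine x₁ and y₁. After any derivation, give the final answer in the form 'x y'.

339 26

√170 → a₀=13, period (26); ℓ=1 odd so k=1
a_0=13:  p_0=13·1+0=13,  q_0=13·0+1=1
a_1=26:  p_1=26·13+1=339,  q_1=26·1+0=26
(x₁, y₁) = (339, 26);  339² − 170·26² = 1 ✓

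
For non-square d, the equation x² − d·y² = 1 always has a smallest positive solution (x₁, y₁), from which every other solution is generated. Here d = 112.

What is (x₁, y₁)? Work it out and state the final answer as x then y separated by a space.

127 12

[10; 1,1,2,1,1,20] for √112; ℓ=6 ⇒ convergent index 5
k=0  a_k=10  p_k/q_k = 10/1
…
k=4  a_k=1  p_k/q_k = 74/7
k=5  a_k=1  p_k/q_k = 127/12
(x₁, y₁) = (127, 12);  127² − 112·12² = 1 ✓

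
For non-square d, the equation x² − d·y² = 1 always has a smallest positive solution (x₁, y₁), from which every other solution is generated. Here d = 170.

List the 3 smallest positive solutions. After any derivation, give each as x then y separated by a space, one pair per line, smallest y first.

339 26
229841 17628
155831859 11951758

[13; 26] for √170; ℓ=1 ⇒ convergent index 1
i=0: a=13 ⇒ p=13, q=1
i=1: a=26 ⇒ p=339, q=26
fundamental: x₁=339, y₁=26  (since 114921 − 170·676 = 1)
(x_2, y_2) = (339·339 + 170·26·26, 339·26 + 26·339) = (229841, 17628)
(x_3, y_3) = (339·229841 + 170·26·17628, 339·17628 + 26·229841) = (155831859, 11951758)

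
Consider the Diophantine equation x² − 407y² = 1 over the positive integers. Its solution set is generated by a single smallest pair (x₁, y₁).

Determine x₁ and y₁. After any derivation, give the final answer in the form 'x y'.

2663 132

√407 = [20; 5,1,2,1,5,40, …], period ℓ=6 (even) → k=5
i=0: a=20 ⇒ p=20, q=1
…
i=2: a=1 ⇒ p=121, q=6
…
i=4: a=1 ⇒ p=464, q=23
i=5: a=5 ⇒ p=2663, q=132
fundamental: x₁=2663, y₁=132  (since 7091569 − 407·17424 = 1)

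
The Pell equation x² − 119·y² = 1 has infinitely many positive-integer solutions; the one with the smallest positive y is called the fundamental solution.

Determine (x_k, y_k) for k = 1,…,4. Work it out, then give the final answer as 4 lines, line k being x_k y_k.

√119 = [10; 1,9,1,20, …], period ℓ=4 (even) → k=3
step 0: (10, 1)  from 10·(1,0) + (0,1)
step 1: (11, 1)  from 1·(10,1) + (1,0)
step 2: (109, 10)  from 9·(11,1) + (10,1)
step 3: (120, 11)  from 1·(109,10) + (11,1)
(x₁, y₁) = (120, 11);  120² − 119·11² = 1 ✓
(120+11√119)^2 = 28799 + 2640√119
(120+11√119)^3 = 6911640 + 633589√119
(120+11√119)^4 = 1658764801 + 152058720√119

120 11
28799 2640
6911640 633589
1658764801 152058720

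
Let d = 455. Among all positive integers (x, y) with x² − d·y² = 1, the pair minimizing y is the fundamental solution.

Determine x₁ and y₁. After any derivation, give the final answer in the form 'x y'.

√455 = [21; 3,42, …], period ℓ=2 (even) → k=1
a_0=21:  p_0=21·1+0=21,  q_0=21·0+1=1
a_1=3:  p_1=3·21+1=64,  q_1=3·1+0=3
fundamental: x₁=64, y₁=3  (since 4096 − 455·9 = 1)

64 3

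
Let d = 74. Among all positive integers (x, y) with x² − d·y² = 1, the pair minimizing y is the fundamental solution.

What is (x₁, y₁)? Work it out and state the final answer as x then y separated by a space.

d=74: √d = [8; 1,1,1,1,16] (ℓ=5, odd), read p_9/q_9
i=0: a=8 ⇒ p=8, q=1
i=1: a=1 ⇒ p=9, q=1
i=2: a=1 ⇒ p=17, q=2
…
i=5: a=16 ⇒ p=714, q=83
…
i=7: a=1 ⇒ p=1471, q=171
i=8: a=1 ⇒ p=2228, q=259
i=9: a=1 ⇒ p=3699, q=430
fundamental: x₁=3699, y₁=430  (since 13682601 − 74·184900 = 1)

3699 430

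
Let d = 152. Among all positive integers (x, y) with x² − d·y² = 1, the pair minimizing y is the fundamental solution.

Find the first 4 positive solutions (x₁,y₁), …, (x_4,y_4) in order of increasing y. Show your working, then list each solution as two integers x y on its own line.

√152 → a₀=12, period (3,24); ℓ=2 even so k=1
step 0: (12, 1)  from 12·(1,0) + (0,1)
step 1: (37, 3)  from 3·(12,1) + (1,0)
→ (37, 3).  Check: 37²=1369, 152·3²=1368, difference 1.
(37+3√152)^2 = 2737 + 222√152
(37+3√152)^3 = 202501 + 16425√152
(37+3√152)^4 = 14982337 + 1215228√152

37 3
2737 222
202501 16425
14982337 1215228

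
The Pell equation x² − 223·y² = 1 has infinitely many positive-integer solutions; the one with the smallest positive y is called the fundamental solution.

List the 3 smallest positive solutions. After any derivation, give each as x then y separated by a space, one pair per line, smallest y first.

√223 = [14; 1,13,1,28, …], period ℓ=4 (even) → k=3
a_0=14:  p_0=14·1+0=14,  q_0=14·0+1=1
a_1=1:  p_1=1·14+1=15,  q_1=1·1+0=1
a_2=13:  p_2=13·15+14=209,  q_2=13·1+1=14
a_3=1:  p_3=1·209+15=224,  q_3=1·14+1=15
→ (224, 15).  Check: 224²=50176, 223·15²=50175, difference 1.
(224+15√223)^2 = 100351 + 6720√223
(224+15√223)^3 = 44957024 + 3010545√223

224 15
100351 6720
44957024 3010545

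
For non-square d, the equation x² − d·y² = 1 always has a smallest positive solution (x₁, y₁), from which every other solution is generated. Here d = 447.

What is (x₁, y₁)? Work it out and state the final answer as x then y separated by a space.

148 7

√447 = [21; 7,42, …], period ℓ=2 (even) → k=1
k=0  a_k=21  p_k/q_k = 21/1
k=1  a_k=7  p_k/q_k = 148/7
fundamental: x₁=148, y₁=7  (since 21904 − 447·49 = 1)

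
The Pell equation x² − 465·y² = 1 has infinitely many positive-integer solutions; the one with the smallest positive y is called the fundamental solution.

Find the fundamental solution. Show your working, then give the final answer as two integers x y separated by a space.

15871 736

[21; 1,1,3,2,2,2,3,1,1,42] for √465; ℓ=10 ⇒ convergent index 9
i=0: a=21 ⇒ p=21, q=1
i=1: a=1 ⇒ p=22, q=1
i=2: a=1 ⇒ p=43, q=2
i=3: a=3 ⇒ p=151, q=7
…
i=5: a=2 ⇒ p=841, q=39
i=6: a=2 ⇒ p=2027, q=94
…
i=8: a=1 ⇒ p=8949, q=415
i=9: a=1 ⇒ p=15871, q=736
→ (15871, 736).  Check: 15871²=251888641, 465·736²=251888640, difference 1.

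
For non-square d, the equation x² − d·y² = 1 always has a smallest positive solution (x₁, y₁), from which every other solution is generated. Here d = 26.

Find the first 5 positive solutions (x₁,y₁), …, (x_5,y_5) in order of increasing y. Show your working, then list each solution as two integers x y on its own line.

51 10
5201 1020
530451 104030
54100801 10610040
5517751251 1082120050

d=26: √d = [5; 10] (ℓ=1, odd), read p_1/q_1
k=0  a_k=5  p_k/q_k = 5/1
k=1  a_k=10  p_k/q_k = 51/10
→ (51, 10).  Check: 51²=2601, 26·10²=2600, difference 1.
n=2: (51,10)∘(51,10) = (51·51+26·10·10, 51·10+10·51) = (5201,1020)
n=3: (5201,1020)∘(51,10) = (51·5201+26·10·1020, 51·1020+10·5201) = (530451,104030)
n=4: (530451,104030)∘(51,10) = (51·530451+26·10·104030, 51·104030+10·530451) = (54100801,10610040)
n=5: (54100801,10610040)∘(51,10) = (51·54100801+26·10·10610040, 51·10610040+10·54100801) = (5517751251,1082120050)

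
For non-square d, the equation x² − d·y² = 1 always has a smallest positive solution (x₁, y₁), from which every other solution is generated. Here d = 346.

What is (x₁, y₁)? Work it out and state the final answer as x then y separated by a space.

d=346: √d = [18; 1,1,1,1,36] (ℓ=5, odd), read p_9/q_9
a_0=18:  p_0=18·1+0=18,  q_0=18·0+1=1
…
a_2=1:  p_2=1·19+18=37,  q_2=1·1+1=2
a_3=1:  p_3=1·37+19=56,  q_3=1·2+1=3
a_4=1:  p_4=1·56+37=93,  q_4=1·3+2=5
a_5=36:  p_5=36·93+56=3404,  q_5=36·5+3=183
a_6=1:  p_6=1·3404+93=3497,  q_6=1·183+5=188
…
a_8=1:  p_8=1·6901+3497=10398,  q_8=1·371+188=559
a_9=1:  p_9=1·10398+6901=17299,  q_9=1·559+371=930
→ (17299, 930).  Check: 17299²=299255401, 346·930²=299255400, difference 1.

17299 930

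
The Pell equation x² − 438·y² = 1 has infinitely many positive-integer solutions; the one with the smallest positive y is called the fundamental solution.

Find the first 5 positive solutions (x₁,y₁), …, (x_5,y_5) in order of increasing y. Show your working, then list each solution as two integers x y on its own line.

√438 → a₀=20, period (1,12,1,40); ℓ=4 even so k=3
step 0: (20, 1)  from 20·(1,0) + (0,1)
…
step 2: (272, 13)  from 12·(21,1) + (20,1)
step 3: (293, 14)  from 1·(272,13) + (21,1)
(x₁, y₁) = (293, 14);  293² − 438·14² = 1 ✓
n=2: (293,14)∘(293,14) = (293·293+438·14·14, 293·14+14·293) = (171697,8204)
n=3: (171697,8204)∘(293,14) = (293·171697+438·14·8204, 293·8204+14·171697) = (100614149,4807530)
n=4: (100614149,4807530)∘(293,14) = (293·100614149+438·14·4807530, 293·4807530+14·100614149) = (58959719617,2817204376)
n=5: (58959719617,2817204376)∘(293,14) = (293·58959719617+438·14·2817204376, 293·2817204376+14·58959719617) = (34550295081413,1650876956806)

293 14
171697 8204
100614149 4807530
58959719617 2817204376
34550295081413 1650876956806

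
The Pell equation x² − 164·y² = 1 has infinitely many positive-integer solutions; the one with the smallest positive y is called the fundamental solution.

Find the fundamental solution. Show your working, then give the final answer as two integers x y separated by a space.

2049 160

d=164: √d = [12; 1,4,6,4,1,24] (ℓ=6, even), read p_5/q_5
step 0: (12, 1)  from 12·(1,0) + (0,1)
…
step 2: (64, 5)  from 4·(13,1) + (12,1)
…
step 4: (1652, 129)  from 4·(397,31) + (64,5)
step 5: (2049, 160)  from 1·(1652,129) + (397,31)
fundamental: x₁=2049, y₁=160  (since 4198401 − 164·25600 = 1)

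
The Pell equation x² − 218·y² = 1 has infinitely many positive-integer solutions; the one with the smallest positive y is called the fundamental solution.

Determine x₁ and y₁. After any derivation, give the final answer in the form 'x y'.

[14; 1,3,3,1,28] for √218; ℓ=5 ⇒ convergent index 9
step 0: (14, 1)  from 14·(1,0) + (0,1)
step 1: (15, 1)  from 1·(14,1) + (1,0)
…
step 4: (251, 17)  from 1·(192,13) + (59,4)
step 5: (7220, 489)  from 28·(251,17) + (192,13)
step 6: (7471, 506)  from 1·(7220,489) + (251,17)
step 7: (29633, 2007)  from 3·(7471,506) + (7220,489)
step 8: (96370, 6527)  from 3·(29633,2007) + (7471,506)
step 9: (126003, 8534)  from 1·(96370,6527) + (29633,2007)
fundamental: x₁=126003, y₁=8534  (since 15876756009 − 218·72829156 = 1)

126003 8534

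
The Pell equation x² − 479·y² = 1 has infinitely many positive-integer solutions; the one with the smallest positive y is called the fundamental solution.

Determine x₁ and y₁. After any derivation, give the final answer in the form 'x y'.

√479 → a₀=21, period (1,7,1,3,2,21,2,3,1,7,1,42); ℓ=12 even so k=11
a_0=21:  p_0=21·1+0=21,  q_0=21·0+1=1
a_1=1:  p_1=1·21+1=22,  q_1=1·1+0=1
…
a_3=1:  p_3=1·175+22=197,  q_3=1·8+1=9
a_4=3:  p_4=3·197+175=766,  q_4=3·9+8=35
a_5=2:  p_5=2·766+197=1729,  q_5=2·35+9=79
a_6=21:  p_6=21·1729+766=37075,  q_6=21·79+35=1694
…
a_8=3:  p_8=3·75879+37075=264712,  q_8=3·3467+1694=12095
…
a_10=7:  p_10=7·340591+264712=2648849,  q_10=7·15562+12095=121029
a_11=1:  p_11=1·2648849+340591=2989440,  q_11=1·121029+15562=136591
(x₁, y₁) = (2989440, 136591);  2989440² − 479·136591² = 1 ✓

2989440 136591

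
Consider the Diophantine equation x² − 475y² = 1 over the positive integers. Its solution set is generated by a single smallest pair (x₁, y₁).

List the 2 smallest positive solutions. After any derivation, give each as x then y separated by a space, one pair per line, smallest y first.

57799 2652
6681448801 306565896

√475 → a₀=21, period (1,3,1,6,2,6,1,3,1,42); ℓ=10 even so k=9
step 0: (21, 1)  from 21·(1,0) + (0,1)
…
step 2: (87, 4)  from 3·(22,1) + (21,1)
…
step 4: (741, 34)  from 6·(109,5) + (87,4)
…
step 8: (45921, 2107)  from 3·(11878,545) + (10287,472)
step 9: (57799, 2652)  from 1·(45921,2107) + (11878,545)
(x₁, y₁) = (57799, 2652);  57799² − 475·2652² = 1 ✓
n=2: (57799,2652)∘(57799,2652) = (57799·57799+475·2652·2652, 57799·2652+2652·57799) = (6681448801,306565896)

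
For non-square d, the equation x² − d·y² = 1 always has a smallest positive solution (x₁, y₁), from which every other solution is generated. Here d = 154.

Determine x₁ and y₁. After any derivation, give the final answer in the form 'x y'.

21295 1716

[12; 2,2,3,1,2,1,3,2,2,24] for √154; ℓ=10 ⇒ convergent index 9
i=0: a=12 ⇒ p=12, q=1
…
i=5: a=2 ⇒ p=757, q=61
…
i=7: a=3 ⇒ p=3847, q=310
i=8: a=2 ⇒ p=8724, q=703
i=9: a=2 ⇒ p=21295, q=1716
(x₁, y₁) = (21295, 1716);  21295² − 154·1716² = 1 ✓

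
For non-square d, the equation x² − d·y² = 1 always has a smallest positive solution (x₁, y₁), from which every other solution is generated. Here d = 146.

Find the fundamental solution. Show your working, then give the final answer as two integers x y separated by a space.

√146 → a₀=12, period (12,24); ℓ=2 even so k=1
step 0: (12, 1)  from 12·(1,0) + (0,1)
step 1: (145, 12)  from 12·(12,1) + (1,0)
→ (145, 12).  Check: 145²=21025, 146·12²=21024, difference 1.

145 12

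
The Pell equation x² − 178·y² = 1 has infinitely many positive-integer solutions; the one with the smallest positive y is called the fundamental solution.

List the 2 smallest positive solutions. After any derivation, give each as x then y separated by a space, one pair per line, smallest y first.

1601 120
5126401 384240

d=178: √d = [13; 2,1,12,1,2,26] (ℓ=6, even), read p_5/q_5
a_0=13:  p_0=13·1+0=13,  q_0=13·0+1=1
…
a_2=1:  p_2=1·27+13=40,  q_2=1·2+1=3
a_3=12:  p_3=12·40+27=507,  q_3=12·3+2=38
a_4=1:  p_4=1·507+40=547,  q_4=1·38+3=41
a_5=2:  p_5=2·547+507=1601,  q_5=2·41+38=120
→ (1601, 120).  Check: 1601²=2563201, 178·120²=2563200, difference 1.
(1601+120√178)^2 = 5126401 + 384240√178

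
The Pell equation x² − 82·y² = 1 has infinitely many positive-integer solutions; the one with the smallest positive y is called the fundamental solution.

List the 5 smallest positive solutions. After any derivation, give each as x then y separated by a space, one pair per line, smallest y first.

√82 = [9; 18, …], period ℓ=1 (odd) → k=1
step 0: (9, 1)  from 9·(1,0) + (0,1)
step 1: (163, 18)  from 18·(9,1) + (1,0)
fundamental: x₁=163, y₁=18  (since 26569 − 82·324 = 1)
k=2:  x_2 = 163·163+82·18·18 = 53137,  y_2 = 163·18+18·163 = 5868
k=3:  x_3 = 163·53137+82·18·5868 = 17322499,  y_3 = 163·5868+18·53137 = 1912950
k=4:  x_4 = 163·17322499+82·18·1912950 = 5647081537,  y_4 = 163·1912950+18·17322499 = 623615832
k=5:  x_5 = 163·5647081537+82·18·623615832 = 1840931258563,  y_5 = 163·623615832+18·5647081537 = 203296848282

163 18
53137 5868
17322499 1912950
5647081537 623615832
1840931258563 203296848282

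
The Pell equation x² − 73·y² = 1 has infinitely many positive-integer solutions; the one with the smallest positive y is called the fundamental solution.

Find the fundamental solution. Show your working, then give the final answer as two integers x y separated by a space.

2281249 267000

[8; 1,1,5,5,1,1,16] for √73; ℓ=7 ⇒ convergent index 13
step 0: (8, 1)  from 8·(1,0) + (0,1)
step 1: (9, 1)  from 1·(8,1) + (1,0)
step 2: (17, 2)  from 1·(9,1) + (8,1)
…
step 7: (17669, 2068)  from 16·(1068,125) + (581,68)
…
step 11: (1040241, 121751)  from 5·(200767,23498) + (36406,4261)
step 12: (1241008, 145249)  from 1·(1040241,121751) + (200767,23498)
step 13: (2281249, 267000)  from 1·(1241008,145249) + (1040241,121751)
(x₁, y₁) = (2281249, 267000);  2281249² − 73·267000² = 1 ✓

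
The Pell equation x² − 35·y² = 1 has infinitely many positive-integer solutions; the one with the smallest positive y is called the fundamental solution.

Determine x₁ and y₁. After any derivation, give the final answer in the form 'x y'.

6 1

√35 → a₀=5, period (1,10); ℓ=2 even so k=1
step 0: (5, 1)  from 5·(1,0) + (0,1)
step 1: (6, 1)  from 1·(5,1) + (1,0)
(x₁, y₁) = (6, 1);  6² − 35·1² = 1 ✓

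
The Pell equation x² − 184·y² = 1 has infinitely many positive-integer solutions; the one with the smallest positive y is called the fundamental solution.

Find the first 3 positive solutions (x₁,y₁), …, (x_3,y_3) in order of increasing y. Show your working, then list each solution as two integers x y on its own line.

24335 1794
1184384449 87313980
57643991108495 4249571404806

√184 = [13; 1,1,3,2,1,2,1,2,3,1,1,26, …], period ℓ=12 (even) → k=11
k=0  a_k=13  p_k/q_k = 13/1
k=1  a_k=1  p_k/q_k = 14/1
k=2  a_k=1  p_k/q_k = 27/2
…
k=6  a_k=2  p_k/q_k = 841/62
…
k=8  a_k=2  p_k/q_k = 3147/232
…
k=10  a_k=1  p_k/q_k = 13741/1013
k=11  a_k=1  p_k/q_k = 24335/1794
→ (24335, 1794).  Check: 24335²=592192225, 184·1794²=592192224, difference 1.
(24335+1794√184)^2 = 1184384449 + 87313980√184
(24335+1794√184)^3 = 57643991108495 + 4249571404806√184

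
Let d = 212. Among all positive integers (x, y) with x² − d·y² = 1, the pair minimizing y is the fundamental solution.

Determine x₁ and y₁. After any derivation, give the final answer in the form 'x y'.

√212 → a₀=14, period (1,1,3,1,1,…,1,1,28); ℓ=14 even so k=13
i=0: a=14 ⇒ p=14, q=1
i=1: a=1 ⇒ p=15, q=1
…
i=3: a=3 ⇒ p=102, q=7
…
i=5: a=1 ⇒ p=233, q=16
i=6: a=1 ⇒ p=364, q=25
i=7: a=6 ⇒ p=2417, q=166
…
i=9: a=1 ⇒ p=5198, q=357
…
i=11: a=3 ⇒ p=29135, q=2001
i=12: a=1 ⇒ p=37114, q=2549
i=13: a=1 ⇒ p=66249, q=4550
→ (66249, 4550).  Check: 66249²=4388930001, 212·4550²=4388930000, difference 1.

66249 4550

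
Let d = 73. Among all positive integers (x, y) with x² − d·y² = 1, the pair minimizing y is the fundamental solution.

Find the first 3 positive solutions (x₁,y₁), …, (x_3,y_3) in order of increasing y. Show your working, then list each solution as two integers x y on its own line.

[8; 1,1,5,5,1,1,16] for √73; ℓ=7 ⇒ convergent index 13
step 0: (8, 1)  from 8·(1,0) + (0,1)
step 1: (9, 1)  from 1·(8,1) + (1,0)
step 2: (17, 2)  from 1·(9,1) + (8,1)
step 3: (94, 11)  from 5·(17,2) + (9,1)
…
step 5: (581, 68)  from 1·(487,57) + (94,11)
step 6: (1068, 125)  from 1·(581,68) + (487,57)
step 7: (17669, 2068)  from 16·(1068,125) + (581,68)
…
step 10: (200767, 23498)  from 5·(36406,4261) + (18737,2193)
step 11: (1040241, 121751)  from 5·(200767,23498) + (36406,4261)
step 12: (1241008, 145249)  from 1·(1040241,121751) + (200767,23498)
step 13: (2281249, 267000)  from 1·(1241008,145249) + (1040241,121751)
fundamental: x₁=2281249, y₁=267000  (since 5204097000001 − 73·71289000000 = 1)
n=2: (2281249,267000)∘(2281249,267000) = (2281249·2281249+73·267000·267000, 2281249·267000+267000·2281249) = (10408194000001,1218186966000)
n=3: (10408194000001,1218186966000)∘(2281249,267000) = (2281249·10408194000001+73·267000·1218186966000, 2281249·1218186966000+267000·10408194000001) = (47487364308614281249,5557975596000801000)

2281249 267000
10408194000001 1218186966000
47487364308614281249 5557975596000801000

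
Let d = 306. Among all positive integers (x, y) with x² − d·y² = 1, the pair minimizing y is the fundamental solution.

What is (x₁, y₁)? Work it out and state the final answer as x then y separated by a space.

35 2

[17; 2,34] for √306; ℓ=2 ⇒ convergent index 1
k=0  a_k=17  p_k/q_k = 17/1
k=1  a_k=2  p_k/q_k = 35/2
fundamental: x₁=35, y₁=2  (since 1225 − 306·4 = 1)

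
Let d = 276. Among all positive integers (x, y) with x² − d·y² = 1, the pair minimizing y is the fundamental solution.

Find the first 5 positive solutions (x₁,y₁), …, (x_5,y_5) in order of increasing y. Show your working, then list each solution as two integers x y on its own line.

7775 468
120901249 7277400
1880014414175 113163569532
29234224019520001 1759693498945200
454592181623521601375 27363233795434290468

√276 = [16; 1,1,1,1,2,2,2,1,1,1,1,32, …], period ℓ=12 (even) → k=11
k=0  a_k=16  p_k/q_k = 16/1
k=1  a_k=1  p_k/q_k = 17/1
k=2  a_k=1  p_k/q_k = 33/2
…
k=4  a_k=1  p_k/q_k = 83/5
k=5  a_k=2  p_k/q_k = 216/13
…
k=7  a_k=2  p_k/q_k = 1246/75
…
k=10  a_k=1  p_k/q_k = 4768/287
k=11  a_k=1  p_k/q_k = 7775/468
(x₁, y₁) = (7775, 468);  7775² − 276·468² = 1 ✓
(7775+468√276)^2 = 120901249 + 7277400√276
(7775+468√276)^3 = 1880014414175 + 113163569532√276
(7775+468√276)^4 = 29234224019520001 + 1759693498945200√276
(7775+468√276)^5 = 454592181623521601375 + 27363233795434290468√276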